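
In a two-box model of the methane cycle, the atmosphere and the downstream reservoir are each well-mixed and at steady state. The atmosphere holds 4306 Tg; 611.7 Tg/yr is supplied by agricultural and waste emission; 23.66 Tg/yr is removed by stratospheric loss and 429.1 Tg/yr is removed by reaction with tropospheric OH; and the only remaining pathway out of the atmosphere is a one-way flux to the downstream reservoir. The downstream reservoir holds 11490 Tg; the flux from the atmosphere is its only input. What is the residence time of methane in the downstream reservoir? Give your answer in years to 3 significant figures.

Balance the atmosphere: ΣF_in = 611.70 Tg/yr.
Flux to the downstream reservoir = ΣF_in − (23.66 + 429.1) = 158.94 Tg/yr.
At steady state the output of the downstream reservoir equals its input, 158.94 Tg/yr.
τ = M / F = 11490 / 158.94 = 72.29 yr.

72.3 yr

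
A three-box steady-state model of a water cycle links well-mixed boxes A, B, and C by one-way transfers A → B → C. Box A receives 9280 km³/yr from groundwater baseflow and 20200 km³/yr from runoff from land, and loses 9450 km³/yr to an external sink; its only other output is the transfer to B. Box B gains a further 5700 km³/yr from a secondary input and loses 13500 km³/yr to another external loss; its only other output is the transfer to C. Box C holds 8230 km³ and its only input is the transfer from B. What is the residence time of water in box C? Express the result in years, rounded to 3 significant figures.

0.673 yr

Box A: F(A→B) = (9280 + 20200) − 9450 = 20030 km³/yr.
Box B: F(B→C) = (20030 + 5700) − 13500 = 12230 km³/yr.
Box C throughput = its input = 12230 km³/yr; τ = 8230 / 12230 = 0.6729 yr.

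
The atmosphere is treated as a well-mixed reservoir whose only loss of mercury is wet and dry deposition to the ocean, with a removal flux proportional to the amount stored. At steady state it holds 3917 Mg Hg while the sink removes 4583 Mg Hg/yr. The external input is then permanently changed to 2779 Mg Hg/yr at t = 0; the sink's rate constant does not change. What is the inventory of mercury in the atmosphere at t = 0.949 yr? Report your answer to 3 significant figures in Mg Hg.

τ = M₀/F₀ = 3917/4583 = 0.8547 yr; rate constant k = 1/τ.
New steady state M_∞ = F₁/k = F₁·τ = 2779 × 0.8547 = 2375.2 Mg Hg.
M(t) = M_∞ + (M₀ − M_∞)·e^(−t/τ); t/τ = 0.949/0.8547 = 1.110, so e^(−t/τ) = 0.3294.
M(t) = 2375.2 + 1542 × 0.3294 = 2883.1 Mg Hg.

2880 Mg Hg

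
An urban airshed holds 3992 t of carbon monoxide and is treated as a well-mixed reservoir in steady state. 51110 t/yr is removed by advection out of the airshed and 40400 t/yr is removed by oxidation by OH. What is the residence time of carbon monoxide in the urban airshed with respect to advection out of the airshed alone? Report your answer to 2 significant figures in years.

Residence time with respect to a single sink: τ = M / F_sink.
τ = 3992 / 51110 = 0.07811 yr.

0.078 yr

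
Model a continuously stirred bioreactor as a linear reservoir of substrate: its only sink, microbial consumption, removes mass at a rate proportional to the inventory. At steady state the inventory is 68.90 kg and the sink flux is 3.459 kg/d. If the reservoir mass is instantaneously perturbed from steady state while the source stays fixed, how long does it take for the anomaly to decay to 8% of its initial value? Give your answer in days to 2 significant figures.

50 d

For a linear reservoir the anomaly decays as exp(−t/τ) with τ = M/F = 68.90/3.459 = 19.92 d.
exp(−t/τ) = 0.08 ⇒ t = −τ ln(0.08) = 19.92 × 2.526 = 50.31 d.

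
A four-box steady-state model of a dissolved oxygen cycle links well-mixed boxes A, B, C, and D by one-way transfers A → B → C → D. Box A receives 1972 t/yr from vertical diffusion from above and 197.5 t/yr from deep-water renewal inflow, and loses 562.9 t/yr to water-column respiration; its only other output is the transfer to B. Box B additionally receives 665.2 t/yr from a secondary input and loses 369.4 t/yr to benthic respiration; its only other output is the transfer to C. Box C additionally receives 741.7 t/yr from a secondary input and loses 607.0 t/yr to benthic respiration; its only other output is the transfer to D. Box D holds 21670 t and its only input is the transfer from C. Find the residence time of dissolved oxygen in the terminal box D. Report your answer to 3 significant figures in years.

10.6 yr

Box A: F(A→B) = (1972 + 197.5) − 562.9 = 1606.6 t/yr.
Box B: F(B→C) = (1606.6 + 665.2) − 369.4 = 1902.4 t/yr.
Box C: F(C→D) = (1902.4 + 741.7) − 607.0 = 2037.1 t/yr.
Box D throughput = its input = 2037.1 t/yr; τ = 21670 / 2037.1 = 10.64 yr.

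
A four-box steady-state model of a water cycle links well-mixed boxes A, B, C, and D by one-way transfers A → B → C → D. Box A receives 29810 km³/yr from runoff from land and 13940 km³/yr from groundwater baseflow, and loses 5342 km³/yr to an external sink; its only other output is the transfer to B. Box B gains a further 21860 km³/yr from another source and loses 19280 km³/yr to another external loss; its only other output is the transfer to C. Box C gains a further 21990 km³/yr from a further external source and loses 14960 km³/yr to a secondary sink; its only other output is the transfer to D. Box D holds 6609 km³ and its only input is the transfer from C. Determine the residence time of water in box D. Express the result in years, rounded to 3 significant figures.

Box A: F(A→B) = (29810 + 13940) − 5342 = 38408 km³/yr.
Box B: F(B→C) = (38408 + 21860) − 19280 = 40988 km³/yr.
Box C: F(C→D) = (40988 + 21990) − 14960 = 48018 km³/yr.
Box D throughput = its input = 48018 km³/yr; τ = 6609 / 48018 = 0.1376 yr.

0.138 yr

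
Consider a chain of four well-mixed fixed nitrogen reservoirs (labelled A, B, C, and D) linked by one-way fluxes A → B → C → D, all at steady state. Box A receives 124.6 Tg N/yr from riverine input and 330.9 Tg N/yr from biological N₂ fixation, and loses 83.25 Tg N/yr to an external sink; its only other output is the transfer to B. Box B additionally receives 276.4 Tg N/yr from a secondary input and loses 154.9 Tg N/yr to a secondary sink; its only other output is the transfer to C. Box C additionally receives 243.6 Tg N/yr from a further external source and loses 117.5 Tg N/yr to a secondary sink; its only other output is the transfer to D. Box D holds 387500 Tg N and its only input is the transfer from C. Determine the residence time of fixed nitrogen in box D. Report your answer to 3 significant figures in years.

Box A: F(A→B) = (124.6 + 330.9) − 83.25 = 372.25 Tg N/yr.
Box B: F(B→C) = (372.25 + 276.4) − 154.9 = 493.75 Tg N/yr.
Box C: F(C→D) = (493.75 + 243.6) − 117.5 = 619.85 Tg N/yr.
Box D throughput = its input = 619.85 Tg N/yr; τ = 387500 / 619.85 = 625.2 yr.

625 yr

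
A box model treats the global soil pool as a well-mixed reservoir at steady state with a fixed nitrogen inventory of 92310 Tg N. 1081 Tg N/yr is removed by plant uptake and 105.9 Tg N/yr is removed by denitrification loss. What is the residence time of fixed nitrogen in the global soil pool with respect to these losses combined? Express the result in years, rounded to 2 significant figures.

78 yr

Total removal = 1081 + 105.9 = 1186.9 Tg N/yr.
τ = M / ΣF_out = 92310 / 1186.9 = 77.77 yr.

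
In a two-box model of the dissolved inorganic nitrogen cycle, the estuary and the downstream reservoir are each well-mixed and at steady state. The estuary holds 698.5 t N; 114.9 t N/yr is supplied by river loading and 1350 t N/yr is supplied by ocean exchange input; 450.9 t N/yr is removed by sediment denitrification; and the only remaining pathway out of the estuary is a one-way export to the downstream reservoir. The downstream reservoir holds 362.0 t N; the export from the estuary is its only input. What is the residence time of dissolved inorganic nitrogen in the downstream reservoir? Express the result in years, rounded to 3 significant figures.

Balance the estuary: ΣF_in = 114.9 + 1350 = 1464.9 t N/yr.
Export to the downstream reservoir = ΣF_in − (450.9) = 1014.0 t N/yr.
At steady state the output of the downstream reservoir equals its input, 1014.0 t N/yr.
τ = M / F = 362.0 / 1014.0 = 0.3570 yr.

0.357 yr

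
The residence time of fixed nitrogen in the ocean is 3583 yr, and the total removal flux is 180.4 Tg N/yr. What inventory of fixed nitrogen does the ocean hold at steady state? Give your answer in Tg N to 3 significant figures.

τ = M/F ⇒ M = τ × F = 3583 × 180.4 = 646400 Tg N.

646000 Tg N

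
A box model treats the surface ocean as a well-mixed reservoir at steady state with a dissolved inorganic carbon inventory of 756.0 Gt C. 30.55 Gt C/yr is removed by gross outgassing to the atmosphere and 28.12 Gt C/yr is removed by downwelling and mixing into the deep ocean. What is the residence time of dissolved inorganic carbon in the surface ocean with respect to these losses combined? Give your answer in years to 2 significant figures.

13 yr

Total removal = 30.55 + 28.12 = 58.670 Gt C/yr.
τ = M / ΣF_out = 756.0 / 58.670 = 12.89 yr.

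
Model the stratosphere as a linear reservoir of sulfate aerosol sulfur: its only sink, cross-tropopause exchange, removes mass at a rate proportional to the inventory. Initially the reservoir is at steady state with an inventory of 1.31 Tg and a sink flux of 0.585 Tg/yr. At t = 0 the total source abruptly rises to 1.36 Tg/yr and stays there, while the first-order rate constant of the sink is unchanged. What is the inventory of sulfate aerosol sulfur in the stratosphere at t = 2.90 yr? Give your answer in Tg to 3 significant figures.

2.57 Tg

Residence time τ = M₀/F₀ = 2.239 yr. The eventual steady state is M_∞ = M₀·(F₁/F₀) = 1.31 × 1.36/0.585 = 3.0455 Tg.
The anomaly ΔM(t) = M(t) − M_∞ decays as ΔM₀·e^(−t/τ) with ΔM₀ = 1.31 − 3.0455 = −1.735 Tg.
At t = 2.90 yr, e^(−t/τ) = e^(−1.295) = 0.2739, so ΔM = −0.4753 Tg and M = 3.0455 − 0.4753 = 2.5701 Tg.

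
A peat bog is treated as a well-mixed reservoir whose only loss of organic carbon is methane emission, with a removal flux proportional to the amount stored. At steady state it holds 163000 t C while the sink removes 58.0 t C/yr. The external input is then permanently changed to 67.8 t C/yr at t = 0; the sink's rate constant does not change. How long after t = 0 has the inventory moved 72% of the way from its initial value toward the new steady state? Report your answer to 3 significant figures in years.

τ = M₀/F₀ = 163000/58.0 = 2810 yr.
The remaining gap fraction is e^(−t/τ); 72% covered ⇒ e^(−t/τ) = 0.280.
t = −τ ln(0.280) = 2810 × 1.273 = 3577 yr.

3580 yr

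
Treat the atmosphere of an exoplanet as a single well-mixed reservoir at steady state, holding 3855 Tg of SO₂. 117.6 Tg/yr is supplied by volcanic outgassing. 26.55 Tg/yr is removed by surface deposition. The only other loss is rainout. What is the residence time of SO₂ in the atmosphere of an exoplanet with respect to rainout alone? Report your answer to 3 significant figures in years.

At steady state ΣF_in = ΣF_out.
ΣF_in = 117.60 Tg/yr.
Rainout flux = ΣF_in − (26.55) = 117.60 − 26.55 = 91.05 Tg/yr.
τ = M / F = 3855 / 91.05 = 42.34 yr.

42.3 yr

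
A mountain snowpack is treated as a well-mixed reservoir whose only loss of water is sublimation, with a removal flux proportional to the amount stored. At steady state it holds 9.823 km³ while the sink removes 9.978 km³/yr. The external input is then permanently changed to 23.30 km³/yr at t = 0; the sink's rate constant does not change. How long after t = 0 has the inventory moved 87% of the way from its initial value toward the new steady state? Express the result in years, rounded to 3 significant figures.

τ = M₀/F₀ = 9.823/9.978 = 0.9845 yr.
The remaining gap fraction is e^(−t/τ); 87% covered ⇒ e^(−t/τ) = 0.130.
t = −τ ln(0.130) = 0.9845 × 2.040 = 2.009 yr.

2.01 yr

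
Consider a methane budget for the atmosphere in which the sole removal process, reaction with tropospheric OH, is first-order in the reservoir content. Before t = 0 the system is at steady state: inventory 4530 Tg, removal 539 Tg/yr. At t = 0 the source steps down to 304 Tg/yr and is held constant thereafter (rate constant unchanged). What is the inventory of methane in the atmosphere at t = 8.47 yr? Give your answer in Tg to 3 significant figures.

The sink rate constant is k = F₀/M₀ = 539/4530 = 0.1190 yr⁻¹.
Solving dM/dt = F₁ − kM with M(0) = M₀ gives M(t) = F₁/k + (M₀ − F₁/k)·e^(−kt).
F₁/k = 304/0.1190 = 2555.0 Tg; kt = 0.1190 × 8.47 = 1.008, e^(−kt) = 0.3650.
M(8.47) = 2555.0 + (4530 − 2555.0) × 0.3650 = 2555.0 + 720.9 = 3275.9 Tg.

3280 Tg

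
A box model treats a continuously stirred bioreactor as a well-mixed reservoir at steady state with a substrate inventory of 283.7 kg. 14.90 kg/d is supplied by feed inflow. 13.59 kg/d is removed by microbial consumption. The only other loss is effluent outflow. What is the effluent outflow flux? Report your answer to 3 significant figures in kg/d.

At steady state ΣF_in = ΣF_out.
ΣF_in = 14.900 kg/d.
Effluent outflow flux = ΣF_in − (13.59) = 14.900 − 13.59 = 1.310 kg/d.

1.31 kg/d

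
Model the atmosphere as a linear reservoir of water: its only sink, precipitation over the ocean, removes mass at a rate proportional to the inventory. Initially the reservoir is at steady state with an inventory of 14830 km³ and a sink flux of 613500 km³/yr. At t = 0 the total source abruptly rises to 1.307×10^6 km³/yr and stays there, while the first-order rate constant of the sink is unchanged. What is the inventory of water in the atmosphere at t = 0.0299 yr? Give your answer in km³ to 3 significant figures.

26700 km³

Residence time τ = M₀/F₀ = 0.02417 yr. The eventual steady state is M_∞ = M₀·(F₁/F₀) = 14830 × 1.307×10^6/613500 = 31594 km³.
The anomaly ΔM(t) = M(t) − M_∞ decays as ΔM₀·e^(−t/τ) with ΔM₀ = 14830 − 31594 = −16760 km³.
At t = 0.0299 yr, e^(−t/τ) = e^(−1.237) = 0.2903, so ΔM = −4866 km³ and M = 31594 − 4866 = 26728 km³.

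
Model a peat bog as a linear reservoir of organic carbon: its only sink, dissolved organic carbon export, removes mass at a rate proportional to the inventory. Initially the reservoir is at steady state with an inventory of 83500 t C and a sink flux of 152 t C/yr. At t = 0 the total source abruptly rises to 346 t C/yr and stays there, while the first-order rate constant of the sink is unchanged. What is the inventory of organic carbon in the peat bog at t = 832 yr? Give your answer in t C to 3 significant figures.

The sink rate constant is k = F₀/M₀ = 152/83500 = 0.001820 yr⁻¹.
Solving dM/dt = F₁ − kM with M(0) = M₀ gives M(t) = F₁/k + (M₀ − F₁/k)·e^(−kt).
F₁/k = 346/0.001820 = 190070 t C; kt = 0.001820 × 832 = 1.515, e^(−kt) = 0.2199.
M(832) = 190070 + (83500 − 190070) × 0.2199 = 190070 − 23440 = 166640 t C.

167000 t C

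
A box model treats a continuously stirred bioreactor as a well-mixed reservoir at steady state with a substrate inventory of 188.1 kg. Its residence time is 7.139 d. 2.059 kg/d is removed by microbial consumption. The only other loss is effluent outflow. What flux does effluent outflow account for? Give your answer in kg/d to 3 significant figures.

24.3 kg/d

Total removal F = M/τ = 188.1 / 7.139 = 26.35 kg/d.
Effluent outflow = F − (2.059) = 26.35 − 2.059 = 24.29 kg/d.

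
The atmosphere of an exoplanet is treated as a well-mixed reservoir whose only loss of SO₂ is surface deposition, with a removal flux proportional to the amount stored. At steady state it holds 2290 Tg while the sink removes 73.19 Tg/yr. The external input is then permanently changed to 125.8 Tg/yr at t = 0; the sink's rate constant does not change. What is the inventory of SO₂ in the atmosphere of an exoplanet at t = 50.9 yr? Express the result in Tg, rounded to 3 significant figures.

3610 Tg

The sink rate constant is k = F₀/M₀ = 73.19/2290 = 0.03196 yr⁻¹.
Solving dM/dt = F₁ − kM with M(0) = M₀ gives M(t) = F₁/k + (M₀ − F₁/k)·e^(−kt).
F₁/k = 125.8/0.03196 = 3936.1 Tg; kt = 0.03196 × 50.9 = 1.627, e^(−kt) = 0.1966.
M(50.9) = 3936.1 + (2290 − 3936.1) × 0.1966 = 3936.1 − 323.6 = 3612.5 Tg.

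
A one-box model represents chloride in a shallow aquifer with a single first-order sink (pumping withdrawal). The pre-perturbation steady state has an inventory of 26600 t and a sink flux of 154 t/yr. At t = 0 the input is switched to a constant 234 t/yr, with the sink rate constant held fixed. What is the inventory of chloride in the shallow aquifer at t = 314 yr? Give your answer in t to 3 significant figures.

The sink rate constant is k = F₀/M₀ = 154/26600 = 0.005789 yr⁻¹.
Solving dM/dt = F₁ − kM with M(0) = M₀ gives M(t) = F₁/k + (M₀ − F₁/k)·e^(−kt).
F₁/k = 234/0.005789 = 40418 t; kt = 0.005789 × 314 = 1.818, e^(−kt) = 0.1624.
M(314) = 40418 + (26600 − 40418) × 0.1624 = 40418 − 2244 = 38175 t.

38200 t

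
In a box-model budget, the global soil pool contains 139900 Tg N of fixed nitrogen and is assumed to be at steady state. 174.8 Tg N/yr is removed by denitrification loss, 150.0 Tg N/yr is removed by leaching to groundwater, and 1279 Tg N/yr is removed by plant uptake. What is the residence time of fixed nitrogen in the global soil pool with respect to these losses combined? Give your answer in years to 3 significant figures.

Total removal = 174.8 + 150.0 + 1279 = 1603.8 Tg N/yr.
τ = M / ΣF_out = 139900 / 1603.8 = 87.23 yr.

87.2 yr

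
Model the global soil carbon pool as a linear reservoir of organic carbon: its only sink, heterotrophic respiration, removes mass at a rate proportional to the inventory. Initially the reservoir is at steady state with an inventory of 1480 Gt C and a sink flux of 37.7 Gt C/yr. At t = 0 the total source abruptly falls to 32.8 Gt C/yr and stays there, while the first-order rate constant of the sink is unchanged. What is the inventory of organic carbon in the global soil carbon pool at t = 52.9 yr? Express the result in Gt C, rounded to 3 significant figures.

1340 Gt C

Residence time τ = M₀/F₀ = 39.26 yr. The eventual steady state is M_∞ = M₀·(F₁/F₀) = 1480 × 32.8/37.7 = 1287.6 Gt C.
The anomaly ΔM(t) = M(t) − M_∞ decays as ΔM₀·e^(−t/τ) with ΔM₀ = 1480 − 1287.6 = 192.4 Gt C.
At t = 52.9 yr, e^(−t/τ) = e^(−1.348) = 0.2599, so ΔM = 49.99 Gt C and M = 1287.6 + 49.99 = 1337.6 Gt C.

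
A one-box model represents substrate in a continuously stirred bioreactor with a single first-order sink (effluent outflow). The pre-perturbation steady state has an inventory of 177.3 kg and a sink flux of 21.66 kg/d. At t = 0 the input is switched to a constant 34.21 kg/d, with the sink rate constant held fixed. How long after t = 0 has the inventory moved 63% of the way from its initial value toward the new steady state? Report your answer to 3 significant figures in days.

τ = M₀/F₀ = 177.3/21.66 = 8.186 d.
The remaining gap fraction is e^(−t/τ); 63% covered ⇒ e^(−t/τ) = 0.370.
t = −τ ln(0.370) = 8.186 × 0.9943 = 8.139 d.

8.14 d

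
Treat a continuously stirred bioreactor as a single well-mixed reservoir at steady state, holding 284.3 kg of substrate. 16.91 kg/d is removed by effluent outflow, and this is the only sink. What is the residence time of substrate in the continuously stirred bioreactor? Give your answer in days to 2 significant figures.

17 d

τ = M / F = 284.3 / 16.91 = 16.81 d.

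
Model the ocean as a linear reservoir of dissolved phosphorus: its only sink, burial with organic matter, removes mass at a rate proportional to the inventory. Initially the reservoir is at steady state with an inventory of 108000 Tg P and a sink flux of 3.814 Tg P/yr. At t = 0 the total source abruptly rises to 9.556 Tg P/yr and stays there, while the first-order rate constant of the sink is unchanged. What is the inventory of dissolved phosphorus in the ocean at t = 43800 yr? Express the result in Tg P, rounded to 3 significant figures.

236000 Tg P

The sink rate constant is k = F₀/M₀ = 3.814/108000 = 3.531×10^-5 yr⁻¹.
Solving dM/dt = F₁ − kM with M(0) = M₀ gives M(t) = F₁/k + (M₀ − F₁/k)·e^(−kt).
F₁/k = 9.556/3.531×10^-5 = 270590 Tg P; kt = 3.531×10^-5 × 43800 = 1.547, e^(−kt) = 0.2129.
M(43800) = 270590 + (108000 − 270590) × 0.2129 = 270590 − 34620 = 235970 Tg P.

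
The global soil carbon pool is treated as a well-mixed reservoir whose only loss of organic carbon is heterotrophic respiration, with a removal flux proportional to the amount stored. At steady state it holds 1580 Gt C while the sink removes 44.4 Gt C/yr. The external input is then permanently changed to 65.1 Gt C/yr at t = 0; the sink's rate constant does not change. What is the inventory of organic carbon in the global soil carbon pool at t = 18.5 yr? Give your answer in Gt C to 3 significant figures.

1880 Gt C

The sink rate constant is k = F₀/M₀ = 44.4/1580 = 0.02810 yr⁻¹.
Solving dM/dt = F₁ − kM with M(0) = M₀ gives M(t) = F₁/k + (M₀ − F₁/k)·e^(−kt).
F₁/k = 65.1/0.02810 = 2316.6 Gt C; kt = 0.02810 × 18.5 = 0.5199, e^(−kt) = 0.5946.
M(18.5) = 2316.6 + (1580 − 2316.6) × 0.5946 = 2316.6 − 438.0 = 1878.6 Gt C.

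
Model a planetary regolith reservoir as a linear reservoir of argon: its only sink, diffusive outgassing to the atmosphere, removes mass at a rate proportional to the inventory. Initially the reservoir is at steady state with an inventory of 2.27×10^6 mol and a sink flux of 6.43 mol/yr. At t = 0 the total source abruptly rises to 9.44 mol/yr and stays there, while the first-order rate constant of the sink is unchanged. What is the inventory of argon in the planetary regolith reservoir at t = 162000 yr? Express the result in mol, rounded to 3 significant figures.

τ = M₀/F₀ = 2.27×10^6/6.43 = 353000 yr; rate constant k = 1/τ.
New steady state M_∞ = F₁/k = F₁·τ = 9.44 × 353000 = 3.3326×10^6 mol.
M(t) = M_∞ + (M₀ − M_∞)·e^(−t/τ); t/τ = 162000/353000 = 0.4589, so e^(−t/τ) = 0.6320.
M(t) = 3.3326×10^6 − 1.063×10^6 × 0.6320 = 2.6611×10^6 mol.

2.66×10^6 mol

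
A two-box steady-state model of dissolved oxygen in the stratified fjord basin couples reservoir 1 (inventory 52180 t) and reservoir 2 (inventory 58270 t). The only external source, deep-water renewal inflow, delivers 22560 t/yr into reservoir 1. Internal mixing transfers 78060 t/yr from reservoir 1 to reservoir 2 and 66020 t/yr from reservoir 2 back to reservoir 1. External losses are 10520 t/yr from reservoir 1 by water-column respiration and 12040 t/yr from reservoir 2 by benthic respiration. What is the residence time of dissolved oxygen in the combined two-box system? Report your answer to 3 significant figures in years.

Residence time in the combined system uses the total inventory and the total *external* removal — internal exchanges between the two boxes cancel.
M_total = 52180 + 58270 = 110450 t.
ΣF_external_out = 10520 + 12040 = 22560 t/yr.
τ = M_total / ΣF_ext = 110450 / 22560 = 4.896 yr.

4.90 yr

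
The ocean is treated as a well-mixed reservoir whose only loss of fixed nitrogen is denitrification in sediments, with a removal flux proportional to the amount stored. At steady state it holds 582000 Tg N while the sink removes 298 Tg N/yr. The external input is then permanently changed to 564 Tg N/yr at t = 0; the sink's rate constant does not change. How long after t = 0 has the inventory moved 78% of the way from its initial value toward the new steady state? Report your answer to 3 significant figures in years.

2960 yr

τ = M₀/F₀ = 582000/298 = 1953 yr.
The remaining gap fraction is e^(−t/τ); 78% covered ⇒ e^(−t/τ) = 0.220.
t = −τ ln(0.220) = 1953 × 1.514 = 2957 yr.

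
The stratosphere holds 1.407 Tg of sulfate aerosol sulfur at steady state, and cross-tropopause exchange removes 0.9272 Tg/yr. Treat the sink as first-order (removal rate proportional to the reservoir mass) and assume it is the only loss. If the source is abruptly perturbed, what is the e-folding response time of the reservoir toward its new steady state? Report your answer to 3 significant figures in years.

1.52 yr

For a linear reservoir the response time equals the residence time τ = M/F.
τ = 1.407 / 0.9272 = 1.517 yr.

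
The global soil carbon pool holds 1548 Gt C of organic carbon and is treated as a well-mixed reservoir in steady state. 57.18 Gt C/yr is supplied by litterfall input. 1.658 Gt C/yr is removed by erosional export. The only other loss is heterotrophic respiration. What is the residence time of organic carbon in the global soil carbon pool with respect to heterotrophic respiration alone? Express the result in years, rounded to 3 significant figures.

27.9 yr

At steady state ΣF_in = ΣF_out.
ΣF_in = 57.180 Gt C/yr.
Heterotrophic respiration flux = ΣF_in − (1.658) = 57.180 − 1.658 = 55.52 Gt C/yr.
τ = M / F = 1548 / 55.52 = 27.88 yr.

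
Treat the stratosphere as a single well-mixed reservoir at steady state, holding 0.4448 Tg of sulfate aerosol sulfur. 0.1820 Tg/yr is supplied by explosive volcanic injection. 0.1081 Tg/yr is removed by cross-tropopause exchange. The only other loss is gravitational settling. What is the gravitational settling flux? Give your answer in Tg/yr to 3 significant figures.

0.0739 Tg/yr

At steady state ΣF_in = ΣF_out.
ΣF_in = 0.18200 Tg/yr.
Gravitational settling flux = ΣF_in − (0.1081) = 0.18200 − 0.1081 = 0.07390 Tg/yr.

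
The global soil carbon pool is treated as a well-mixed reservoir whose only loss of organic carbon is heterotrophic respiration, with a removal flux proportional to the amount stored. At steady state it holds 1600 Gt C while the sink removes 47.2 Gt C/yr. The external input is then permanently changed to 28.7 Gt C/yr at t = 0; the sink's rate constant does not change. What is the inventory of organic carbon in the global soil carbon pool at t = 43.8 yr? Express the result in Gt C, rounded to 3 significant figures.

1150 Gt C

τ = M₀/F₀ = 1600/47.2 = 33.90 yr; rate constant k = 1/τ.
New steady state M_∞ = F₁/k = F₁·τ = 28.7 × 33.90 = 972.88 Gt C.
M(t) = M_∞ + (M₀ − M_∞)·e^(−t/τ); t/τ = 43.8/33.90 = 1.292, so e^(−t/τ) = 0.2747.
M(t) = 972.88 + 627.1 × 0.2747 = 1145.1 Gt C.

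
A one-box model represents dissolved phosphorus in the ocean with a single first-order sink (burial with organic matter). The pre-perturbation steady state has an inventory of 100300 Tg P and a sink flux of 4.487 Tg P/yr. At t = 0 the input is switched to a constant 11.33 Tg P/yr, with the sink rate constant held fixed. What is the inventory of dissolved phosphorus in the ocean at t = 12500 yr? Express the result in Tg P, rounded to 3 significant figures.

166000 Tg P

Residence time τ = M₀/F₀ = 22350 yr. The eventual steady state is M_∞ = M₀·(F₁/F₀) = 100300 × 11.33/4.487 = 253260 Tg P.
The anomaly ΔM(t) = M(t) − M_∞ decays as ΔM₀·e^(−t/τ) with ΔM₀ = 100300 − 253260 = −153000 Tg P.
At t = 12500 yr, e^(−t/τ) = e^(−0.5592) = 0.5717, so ΔM = −87450 Tg P and M = 253260 − 87450 = 165820 Tg P.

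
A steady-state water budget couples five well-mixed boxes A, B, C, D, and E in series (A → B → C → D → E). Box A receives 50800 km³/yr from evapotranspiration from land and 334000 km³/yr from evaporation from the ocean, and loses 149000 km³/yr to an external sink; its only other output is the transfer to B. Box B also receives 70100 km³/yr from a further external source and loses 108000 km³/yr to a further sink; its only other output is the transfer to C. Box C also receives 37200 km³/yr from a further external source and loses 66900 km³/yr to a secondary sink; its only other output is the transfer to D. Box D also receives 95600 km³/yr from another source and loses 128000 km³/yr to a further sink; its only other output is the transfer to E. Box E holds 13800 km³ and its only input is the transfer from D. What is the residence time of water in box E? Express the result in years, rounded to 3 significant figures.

0.102 yr

Box A: F(A→B) = (50800 + 334000) − 149000 = 235800 km³/yr.
Box B: F(B→C) = (235800 + 70100) − 108000 = 197900 km³/yr.
Box C: F(C→D) = (197900 + 37200) − 66900 = 168200 km³/yr.
Box D: F(D→E) = (168200 + 95600) − 128000 = 135800 km³/yr.
Box E throughput = its input = 135800 km³/yr; τ = 13800 / 135800 = 0.1016 yr.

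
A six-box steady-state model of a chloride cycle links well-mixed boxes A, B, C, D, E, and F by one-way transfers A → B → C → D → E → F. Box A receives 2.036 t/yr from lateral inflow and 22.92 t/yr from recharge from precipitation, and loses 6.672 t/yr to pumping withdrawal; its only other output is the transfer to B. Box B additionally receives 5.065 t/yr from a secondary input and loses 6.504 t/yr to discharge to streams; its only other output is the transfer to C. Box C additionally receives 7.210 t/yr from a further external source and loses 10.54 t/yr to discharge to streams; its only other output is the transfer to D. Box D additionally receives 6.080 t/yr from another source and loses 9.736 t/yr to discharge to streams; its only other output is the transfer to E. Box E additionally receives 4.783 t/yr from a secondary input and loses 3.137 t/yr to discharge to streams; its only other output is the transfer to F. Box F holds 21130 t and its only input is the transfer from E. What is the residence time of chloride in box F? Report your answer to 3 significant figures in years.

1840 yr

Box A: F(A→B) = (2.036 + 22.92) − 6.672 = 18.284 t/yr.
Box B: F(B→C) = (18.284 + 5.065) − 6.504 = 16.845 t/yr.
Box C: F(C→D) = (16.845 + 7.210) − 10.54 = 13.515 t/yr.
Box D: F(D→E) = (13.515 + 6.080) − 9.736 = 9.8590 t/yr.
Box E: F(E→F) = (9.8590 + 4.783) − 3.137 = 11.505 t/yr.
Box F throughput = its input = 11.505 t/yr; τ = 21130 / 11.505 = 1837 yr.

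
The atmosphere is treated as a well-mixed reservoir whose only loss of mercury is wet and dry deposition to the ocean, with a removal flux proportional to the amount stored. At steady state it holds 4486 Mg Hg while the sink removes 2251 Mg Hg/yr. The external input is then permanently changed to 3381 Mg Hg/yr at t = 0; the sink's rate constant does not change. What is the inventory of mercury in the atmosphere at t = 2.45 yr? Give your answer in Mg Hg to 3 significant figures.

τ = M₀/F₀ = 4486/2251 = 1.993 yr; rate constant k = 1/τ.
New steady state M_∞ = F₁/k = F₁·τ = 3381 × 1.993 = 6738.0 Mg Hg.
M(t) = M_∞ + (M₀ − M_∞)·e^(−t/τ); t/τ = 2.45/1.993 = 1.229, so e^(−t/τ) = 0.2925.
M(t) = 6738.0 − 2252 × 0.2925 = 6079.3 Mg Hg.

6080 Mg Hg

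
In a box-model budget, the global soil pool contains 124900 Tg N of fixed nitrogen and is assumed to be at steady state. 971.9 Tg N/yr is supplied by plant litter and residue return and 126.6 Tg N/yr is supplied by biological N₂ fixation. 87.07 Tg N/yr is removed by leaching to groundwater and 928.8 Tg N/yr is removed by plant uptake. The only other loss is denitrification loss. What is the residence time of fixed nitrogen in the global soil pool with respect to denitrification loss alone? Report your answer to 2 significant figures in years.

At steady state ΣF_in = ΣF_out.
ΣF_in = 971.9 + 126.6 = 1098.5 Tg N/yr.
Denitrification loss flux = ΣF_in − (87.07 + 928.8) = 1098.5 − 1016 = 82.63 Tg N/yr.
τ = M / F = 124900 / 82.63 = 1512 yr.

1500 yr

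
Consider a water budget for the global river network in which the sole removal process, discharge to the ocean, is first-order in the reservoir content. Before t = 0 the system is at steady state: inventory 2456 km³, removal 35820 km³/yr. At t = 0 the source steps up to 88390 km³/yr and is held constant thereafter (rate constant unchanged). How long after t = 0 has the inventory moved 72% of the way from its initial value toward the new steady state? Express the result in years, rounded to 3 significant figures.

τ = M₀/F₀ = 2456/35820 = 0.06857 yr.
The remaining gap fraction is e^(−t/τ); 72% covered ⇒ e^(−t/τ) = 0.280.
t = −τ ln(0.280) = 0.06857 × 1.273 = 0.08728 yr.

0.0873 yr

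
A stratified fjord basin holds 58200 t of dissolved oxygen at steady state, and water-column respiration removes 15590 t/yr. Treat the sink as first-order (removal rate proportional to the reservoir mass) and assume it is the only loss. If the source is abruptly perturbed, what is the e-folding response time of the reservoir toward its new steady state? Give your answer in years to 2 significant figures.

3.7 yr

For a linear reservoir the response time equals the residence time τ = M/F.
τ = 58200 / 15590 = 3.733 yr.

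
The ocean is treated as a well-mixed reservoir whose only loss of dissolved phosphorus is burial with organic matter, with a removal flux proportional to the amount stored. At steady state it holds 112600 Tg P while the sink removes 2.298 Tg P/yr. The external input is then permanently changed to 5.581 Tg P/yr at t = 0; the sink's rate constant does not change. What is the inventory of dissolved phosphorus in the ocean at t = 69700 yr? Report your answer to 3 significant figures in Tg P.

235000 Tg P

Residence time τ = M₀/F₀ = 49000 yr. The eventual steady state is M_∞ = M₀·(F₁/F₀) = 112600 × 5.581/2.298 = 273460 Tg P.
The anomaly ΔM(t) = M(t) − M_∞ decays as ΔM₀·e^(−t/τ) with ΔM₀ = 112600 − 273460 = −160900 Tg P.
At t = 69700 yr, e^(−t/τ) = e^(−1.422) = 0.2411, so ΔM = −38790 Tg P and M = 273460 − 38790 = 234680 Tg P.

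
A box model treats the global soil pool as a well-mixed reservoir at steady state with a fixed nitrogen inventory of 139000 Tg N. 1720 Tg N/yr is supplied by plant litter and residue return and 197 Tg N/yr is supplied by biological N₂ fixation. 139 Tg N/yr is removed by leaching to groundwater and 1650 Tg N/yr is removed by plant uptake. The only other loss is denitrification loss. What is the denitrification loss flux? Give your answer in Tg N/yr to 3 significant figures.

128 Tg N/yr

At steady state ΣF_in = ΣF_out.
ΣF_in = 1720 + 197 = 1917.0 Tg N/yr.
Denitrification loss flux = ΣF_in − (139 + 1650) = 1917.0 − 1789 = 128.0 Tg N/yr.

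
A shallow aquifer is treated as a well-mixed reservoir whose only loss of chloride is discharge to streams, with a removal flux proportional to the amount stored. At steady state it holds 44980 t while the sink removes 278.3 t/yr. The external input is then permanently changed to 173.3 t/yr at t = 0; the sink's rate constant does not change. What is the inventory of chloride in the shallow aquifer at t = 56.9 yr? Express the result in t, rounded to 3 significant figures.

39900 t

The sink rate constant is k = F₀/M₀ = 278.3/44980 = 0.006187 yr⁻¹.
Solving dM/dt = F₁ − kM with M(0) = M₀ gives M(t) = F₁/k + (M₀ − F₁/k)·e^(−kt).
F₁/k = 173.3/0.006187 = 28009 t; kt = 0.006187 × 56.9 = 0.3521, e^(−kt) = 0.7032.
M(56.9) = 28009 + (44980 − 28009) × 0.7032 = 28009 + 11930 = 39944 t.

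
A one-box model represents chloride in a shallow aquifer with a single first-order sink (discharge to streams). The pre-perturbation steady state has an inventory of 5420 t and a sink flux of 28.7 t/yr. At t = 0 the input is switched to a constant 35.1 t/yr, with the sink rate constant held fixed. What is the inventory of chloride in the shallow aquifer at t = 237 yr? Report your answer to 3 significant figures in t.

6280 t

Residence time τ = M₀/F₀ = 188.9 yr. The eventual steady state is M_∞ = M₀·(F₁/F₀) = 5420 × 35.1/28.7 = 6628.6 t.
The anomaly ΔM(t) = M(t) − M_∞ decays as ΔM₀·e^(−t/τ) with ΔM₀ = 5420 − 6628.6 = −1209 t.
At t = 237 yr, e^(−t/τ) = e^(−1.255) = 0.2851, so ΔM = −344.6 t and M = 6628.6 − 344.6 = 6284.1 t.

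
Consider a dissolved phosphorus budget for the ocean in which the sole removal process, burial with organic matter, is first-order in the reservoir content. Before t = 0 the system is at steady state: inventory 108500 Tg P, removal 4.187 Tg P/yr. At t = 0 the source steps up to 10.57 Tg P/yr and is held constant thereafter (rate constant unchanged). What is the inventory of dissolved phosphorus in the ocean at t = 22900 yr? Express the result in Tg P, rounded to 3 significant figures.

The sink rate constant is k = F₀/M₀ = 4.187/108500 = 3.859×10^-5 yr⁻¹.
Solving dM/dt = F₁ − kM with M(0) = M₀ gives M(t) = F₁/k + (M₀ − F₁/k)·e^(−kt).
F₁/k = 10.57/3.859×10^-5 = 273910 Tg P; kt = 3.859×10^-5 × 22900 = 0.8837, e^(−kt) = 0.4132.
M(22900) = 273910 + (108500 − 273910) × 0.4132 = 273910 − 68350 = 205550 Tg P.

206000 Tg P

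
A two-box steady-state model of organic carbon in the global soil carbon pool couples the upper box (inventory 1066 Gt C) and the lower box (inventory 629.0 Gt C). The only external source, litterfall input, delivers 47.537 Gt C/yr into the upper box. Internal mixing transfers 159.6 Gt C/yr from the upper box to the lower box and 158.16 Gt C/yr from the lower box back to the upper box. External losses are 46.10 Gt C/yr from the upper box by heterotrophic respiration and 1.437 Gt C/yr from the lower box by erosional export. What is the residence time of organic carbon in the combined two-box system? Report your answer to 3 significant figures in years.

35.7 yr

Residence time in the combined system uses the total inventory and the total *external* removal — internal exchanges between the two boxes cancel.
M_total = 1066 + 629.0 = 1695.0 Gt C.
ΣF_external_out = 46.10 + 1.437 = 47.537 Gt C/yr.
τ = M_total / ΣF_ext = 1695.0 / 47.537 = 35.66 yr.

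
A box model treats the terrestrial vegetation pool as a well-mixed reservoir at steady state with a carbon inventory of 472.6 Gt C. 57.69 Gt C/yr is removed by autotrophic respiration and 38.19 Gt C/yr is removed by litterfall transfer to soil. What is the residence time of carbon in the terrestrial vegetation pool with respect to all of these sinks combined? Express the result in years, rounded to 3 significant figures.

Total removal flux = 57.69 + 38.19 = 95.880 Gt C/yr.
τ = M / ΣF_out = 472.6 / 95.880 = 4.929 yr.

4.93 yr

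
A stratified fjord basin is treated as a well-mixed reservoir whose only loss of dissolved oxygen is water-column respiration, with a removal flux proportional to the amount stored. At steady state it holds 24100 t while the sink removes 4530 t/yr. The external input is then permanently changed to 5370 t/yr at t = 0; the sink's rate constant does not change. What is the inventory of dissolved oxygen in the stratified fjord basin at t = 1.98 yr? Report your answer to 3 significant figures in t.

25500 t

Residence time τ = M₀/F₀ = 5.320 yr. The eventual steady state is M_∞ = M₀·(F₁/F₀) = 24100 × 5370/4530 = 28569 t.
The anomaly ΔM(t) = M(t) − M_∞ decays as ΔM₀·e^(−t/τ) with ΔM₀ = 24100 − 28569 = −4469 t.
At t = 1.98 yr, e^(−t/τ) = e^(−0.3722) = 0.6892, so ΔM = −3080 t and M = 28569 − 3080 = 25489 t.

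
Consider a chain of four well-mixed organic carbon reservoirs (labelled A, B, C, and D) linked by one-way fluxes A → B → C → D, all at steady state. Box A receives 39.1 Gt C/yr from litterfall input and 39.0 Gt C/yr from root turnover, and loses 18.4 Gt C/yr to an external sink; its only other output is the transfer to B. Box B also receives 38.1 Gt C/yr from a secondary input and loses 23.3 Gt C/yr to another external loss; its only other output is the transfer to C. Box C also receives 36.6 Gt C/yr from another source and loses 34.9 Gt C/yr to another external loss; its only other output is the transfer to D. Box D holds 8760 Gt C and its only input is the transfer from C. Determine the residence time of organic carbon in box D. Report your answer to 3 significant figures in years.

Box A: F(A→B) = (39.1 + 39.0) − 18.4 = 59.700 Gt C/yr.
Box B: F(B→C) = (59.700 + 38.1) − 23.3 = 74.500 Gt C/yr.
Box C: F(C→D) = (74.500 + 36.6) − 34.9 = 76.200 Gt C/yr.
Box D throughput = its input = 76.200 Gt C/yr; τ = 8760 / 76.200 = 115.0 yr.

115 yr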